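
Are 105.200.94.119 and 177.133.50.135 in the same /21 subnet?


Mask: 255.255.248.0
105.200.94.119 AND mask = 105.200.88.0
177.133.50.135 AND mask = 177.133.48.0
No, different subnets (105.200.88.0 vs 177.133.48.0)


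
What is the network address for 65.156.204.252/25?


IP:   01000001.10011100.11001100.11111100
Mask: 11111111.11111111.11111111.10000000
AND operation:
Net:  01000001.10011100.11001100.10000000
Network: 65.156.204.128/25


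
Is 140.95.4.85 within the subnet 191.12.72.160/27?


Subnet network: 191.12.72.160
Test IP AND mask: 140.95.4.64
No, 140.95.4.85 is not in 191.12.72.160/27


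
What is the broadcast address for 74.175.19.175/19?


Network: 74.175.0.0/19
Host bits = 13
Set all host bits to 1:
Broadcast: 74.175.31.255


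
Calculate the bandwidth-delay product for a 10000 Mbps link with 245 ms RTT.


BDP = bandwidth * RTT
= 10000 Mbps * 245 ms
= 10000 * 1e6 * 245 / 1000 bits
= 2450000000 bits
= 306250000 bytes
= 299072.2656 KB
BDP = 2450000000 bits (306250000 bytes)


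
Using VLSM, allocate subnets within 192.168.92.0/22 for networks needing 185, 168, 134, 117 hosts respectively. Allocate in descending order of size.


185 hosts -> /24 (254 usable): 192.168.92.0/24
168 hosts -> /24 (254 usable): 192.168.93.0/24
134 hosts -> /24 (254 usable): 192.168.94.0/24
117 hosts -> /25 (126 usable): 192.168.95.0/25
Allocation: 192.168.92.0/24 (185 hosts, 254 usable); 192.168.93.0/24 (168 hosts, 254 usable); 192.168.94.0/24 (134 hosts, 254 usable); 192.168.95.0/25 (117 hosts, 126 usable)


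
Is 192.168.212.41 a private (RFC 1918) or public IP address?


RFC 1918 private ranges:
  10.0.0.0/8 (10.0.0.0 - 10.255.255.255)
  172.16.0.0/12 (172.16.0.0 - 172.31.255.255)
  192.168.0.0/16 (192.168.0.0 - 192.168.255.255)
Private (in 192.168.0.0/16)


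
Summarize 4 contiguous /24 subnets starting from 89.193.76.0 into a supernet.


Original prefix: /24
Number of subnets: 4 = 2^2
New prefix = 24 - 2 = 22
Supernet: 89.193.76.0/22


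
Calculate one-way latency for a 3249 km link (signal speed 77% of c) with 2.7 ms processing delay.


Speed = 0.77 * 3e5 km/s = 231000 km/s
Propagation delay = 3249 / 231000 = 0.0141 s = 14.0649 ms
Processing delay = 2.7 ms
Total one-way latency = 16.7649 ms


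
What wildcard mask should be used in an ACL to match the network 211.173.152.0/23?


Subnet mask: 255.255.254.0
Wildcard = 255.255.255.255 - subnet mask
255 - 255 = 0
255 - 255 = 0
255 - 254 = 1
255 - 0 = 255
Wildcard: 0.0.1.255


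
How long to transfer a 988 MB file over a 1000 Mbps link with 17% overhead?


Effective throughput = 1000 * (1 - 17/100) = 830 Mbps
File size in Mb = 988 * 8 = 7904 Mb
Time = 7904 / 830
Time = 9.5229 seconds


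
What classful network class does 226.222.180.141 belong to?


First octet: 226
Binary: 11100010
1110xxxx -> Class D (224-239)
Class D (multicast), default mask N/A


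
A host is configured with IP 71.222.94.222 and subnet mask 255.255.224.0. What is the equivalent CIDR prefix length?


Binary: 11111111.11111111.11100000.00000000
Count leading 1s
Prefix: /19


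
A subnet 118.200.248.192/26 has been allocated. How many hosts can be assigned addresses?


Host bits = 32 - 26 = 6
Total addresses = 2^6 = 64
Usable = total - 2 (network and broadcast)
Usable hosts: 62


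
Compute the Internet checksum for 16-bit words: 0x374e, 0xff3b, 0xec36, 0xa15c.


Sum all words (with carry folding):
+ 0x374e = 0x374e
+ 0xff3b = 0x368a
+ 0xec36 = 0x22c1
+ 0xa15c = 0xc41d
One's complement: ~0xc41d
Checksum = 0x3be2


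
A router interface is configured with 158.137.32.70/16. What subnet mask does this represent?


/16 means 16 network bits, 16 host bits
Binary: 11111111111111110000000000000000
Mask: 255.255.0.0


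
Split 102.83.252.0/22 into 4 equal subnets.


New prefix = 22 + 2 = 24
Each subnet has 256 addresses
  102.83.252.0/24
  102.83.253.0/24
  102.83.254.0/24
  102.83.255.0/24
Subnets: 102.83.252.0/24, 102.83.253.0/24, 102.83.254.0/24, 102.83.255.0/24


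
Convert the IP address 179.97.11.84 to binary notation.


179 = 10110011
97 = 01100001
11 = 00001011
84 = 01010100
Binary: 10110011.01100001.00001011.01010100


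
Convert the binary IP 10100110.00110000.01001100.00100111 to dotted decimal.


10100110 = 166
00110000 = 48
01001100 = 76
00100111 = 39
IP: 166.48.76.39


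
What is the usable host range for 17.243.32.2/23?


Network: 17.243.32.0
Broadcast: 17.243.33.255
First usable = network + 1
Last usable = broadcast - 1
Range: 17.243.32.1 to 17.243.33.254


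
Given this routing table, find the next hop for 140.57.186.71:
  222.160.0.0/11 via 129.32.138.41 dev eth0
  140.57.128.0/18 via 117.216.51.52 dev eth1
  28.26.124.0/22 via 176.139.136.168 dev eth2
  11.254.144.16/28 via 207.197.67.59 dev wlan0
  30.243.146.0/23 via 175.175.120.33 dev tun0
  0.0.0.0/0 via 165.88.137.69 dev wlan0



Longest prefix match for 140.57.186.71:
  /11 222.160.0.0: no
  /18 140.57.128.0: MATCH
  /22 28.26.124.0: no
  /28 11.254.144.16: no
  /23 30.243.146.0: no
  /0 0.0.0.0: MATCH
Selected: next-hop 117.216.51.52 via eth1 (matched /18)


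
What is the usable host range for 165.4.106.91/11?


Network: 165.0.0.0
Broadcast: 165.31.255.255
First usable = network + 1
Last usable = broadcast - 1
Range: 165.0.0.1 to 165.31.255.254


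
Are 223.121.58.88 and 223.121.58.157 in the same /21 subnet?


Mask: 255.255.248.0
223.121.58.88 AND mask = 223.121.56.0
223.121.58.157 AND mask = 223.121.56.0
Yes, same subnet (223.121.56.0)


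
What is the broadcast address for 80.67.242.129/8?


Network: 80.0.0.0/8
Host bits = 24
Set all host bits to 1:
Broadcast: 80.255.255.255


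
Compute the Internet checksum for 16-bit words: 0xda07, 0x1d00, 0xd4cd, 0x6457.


Sum all words (with carry folding):
+ 0xda07 = 0xda07
+ 0x1d00 = 0xf707
+ 0xd4cd = 0xcbd5
+ 0x6457 = 0x302d
One's complement: ~0x302d
Checksum = 0xcfd2


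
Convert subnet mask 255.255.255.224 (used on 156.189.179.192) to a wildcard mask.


Subnet mask: 255.255.255.224
Wildcard = 255.255.255.255 - subnet mask
255 - 255 = 0
255 - 255 = 0
255 - 255 = 0
255 - 224 = 31
Wildcard: 0.0.0.31


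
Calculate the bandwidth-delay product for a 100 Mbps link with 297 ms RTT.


BDP = bandwidth * RTT
= 100 Mbps * 297 ms
= 100 * 1e6 * 297 / 1000 bits
= 29700000 bits
= 3712500 bytes
= 3625.4883 KB
BDP = 29700000 bits (3712500 bytes)


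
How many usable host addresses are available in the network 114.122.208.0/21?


Host bits = 32 - 21 = 11
Total addresses = 2^11 = 2048
Usable = total - 2 (network and broadcast)
Usable hosts: 2046


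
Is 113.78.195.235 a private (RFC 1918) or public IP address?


RFC 1918 private ranges:
  10.0.0.0/8 (10.0.0.0 - 10.255.255.255)
  172.16.0.0/12 (172.16.0.0 - 172.31.255.255)
  192.168.0.0/16 (192.168.0.0 - 192.168.255.255)
Public (not in any RFC 1918 range)


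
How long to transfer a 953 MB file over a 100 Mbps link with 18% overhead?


Effective throughput = 100 * (1 - 18/100) = 82 Mbps
File size in Mb = 953 * 8 = 7624 Mb
Time = 7624 / 82
Time = 92.9756 seconds


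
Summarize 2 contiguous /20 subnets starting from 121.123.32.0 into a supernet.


Original prefix: /20
Number of subnets: 2 = 2^1
New prefix = 20 - 1 = 19
Supernet: 121.123.32.0/19


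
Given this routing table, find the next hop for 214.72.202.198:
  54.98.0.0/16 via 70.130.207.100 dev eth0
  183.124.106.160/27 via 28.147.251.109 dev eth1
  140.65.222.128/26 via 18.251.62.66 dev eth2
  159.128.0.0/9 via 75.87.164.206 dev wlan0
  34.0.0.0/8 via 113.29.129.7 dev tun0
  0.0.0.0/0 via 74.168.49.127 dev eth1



Longest prefix match for 214.72.202.198:
  /16 54.98.0.0: no
  /27 183.124.106.160: no
  /26 140.65.222.128: no
  /9 159.128.0.0: no
  /8 34.0.0.0: no
  /0 0.0.0.0: MATCH
Selected: next-hop 74.168.49.127 via eth1 (matched /0)


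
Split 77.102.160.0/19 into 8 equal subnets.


New prefix = 19 + 3 = 22
Each subnet has 1024 addresses
  77.102.160.0/22
  77.102.164.0/22
  77.102.168.0/22
  77.102.172.0/22
  77.102.176.0/22
  77.102.180.0/22
  77.102.184.0/22
  77.102.188.0/22
Subnets: 77.102.160.0/22, 77.102.164.0/22, 77.102.168.0/22, 77.102.172.0/22, 77.102.176.0/22, 77.102.180.0/22, 77.102.184.0/22, 77.102.188.0/22


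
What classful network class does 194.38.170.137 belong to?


First octet: 194
Binary: 11000010
110xxxxx -> Class C (192-223)
Class C, default mask 255.255.255.0 (/24)


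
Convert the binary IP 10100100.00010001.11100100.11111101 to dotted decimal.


10100100 = 164
00010001 = 17
11100100 = 228
11111101 = 253
IP: 164.17.228.253


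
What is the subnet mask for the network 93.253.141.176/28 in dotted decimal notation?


/28 means 28 network bits, 4 host bits
Binary: 11111111111111111111111111110000
Mask: 255.255.255.240


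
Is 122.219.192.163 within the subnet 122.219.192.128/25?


Subnet network: 122.219.192.128
Test IP AND mask: 122.219.192.128
Yes, 122.219.192.163 is in 122.219.192.128/25


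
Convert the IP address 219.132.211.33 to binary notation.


219 = 11011011
132 = 10000100
211 = 11010011
33 = 00100001
Binary: 11011011.10000100.11010011.00100001


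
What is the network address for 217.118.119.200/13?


IP:   11011001.01110110.01110111.11001000
Mask: 11111111.11111000.00000000.00000000
AND operation:
Net:  11011001.01110000.00000000.00000000
Network: 217.112.0.0/13


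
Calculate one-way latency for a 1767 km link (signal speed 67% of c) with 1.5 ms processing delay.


Speed = 0.67 * 3e5 km/s = 201000 km/s
Propagation delay = 1767 / 201000 = 0.0088 s = 8.791 ms
Processing delay = 1.5 ms
Total one-way latency = 10.291 ms


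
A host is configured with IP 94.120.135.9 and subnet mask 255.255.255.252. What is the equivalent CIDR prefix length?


Binary: 11111111.11111111.11111111.11111100
Count leading 1s
Prefix: /30


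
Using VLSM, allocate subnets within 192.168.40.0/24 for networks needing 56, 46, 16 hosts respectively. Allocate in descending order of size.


56 hosts -> /26 (62 usable): 192.168.40.0/26
46 hosts -> /26 (62 usable): 192.168.40.64/26
16 hosts -> /27 (30 usable): 192.168.40.128/27
Allocation: 192.168.40.0/26 (56 hosts, 62 usable); 192.168.40.64/26 (46 hosts, 62 usable); 192.168.40.128/27 (16 hosts, 30 usable)


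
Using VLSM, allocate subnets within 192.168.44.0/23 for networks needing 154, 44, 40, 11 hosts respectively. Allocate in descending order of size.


154 hosts -> /24 (254 usable): 192.168.44.0/24
44 hosts -> /26 (62 usable): 192.168.45.0/26
40 hosts -> /26 (62 usable): 192.168.45.64/26
11 hosts -> /28 (14 usable): 192.168.45.128/28
Allocation: 192.168.44.0/24 (154 hosts, 254 usable); 192.168.45.0/26 (44 hosts, 62 usable); 192.168.45.64/26 (40 hosts, 62 usable); 192.168.45.128/28 (11 hosts, 14 usable)


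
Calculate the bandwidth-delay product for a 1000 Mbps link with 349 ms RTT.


BDP = bandwidth * RTT
= 1000 Mbps * 349 ms
= 1000 * 1e6 * 349 / 1000 bits
= 349000000 bits
= 43625000 bytes
= 42602.5391 KB
BDP = 349000000 bits (43625000 bytes)


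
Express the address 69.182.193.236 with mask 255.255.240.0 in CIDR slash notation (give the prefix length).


Binary: 11111111.11111111.11110000.00000000
Count leading 1s
Prefix: /20


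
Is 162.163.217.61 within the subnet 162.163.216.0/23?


Subnet network: 162.163.216.0
Test IP AND mask: 162.163.216.0
Yes, 162.163.217.61 is in 162.163.216.0/23


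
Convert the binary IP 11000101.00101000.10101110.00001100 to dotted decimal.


11000101 = 197
00101000 = 40
10101110 = 174
00001100 = 12
IP: 197.40.174.12


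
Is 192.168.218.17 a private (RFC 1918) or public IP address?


RFC 1918 private ranges:
  10.0.0.0/8 (10.0.0.0 - 10.255.255.255)
  172.16.0.0/12 (172.16.0.0 - 172.31.255.255)
  192.168.0.0/16 (192.168.0.0 - 192.168.255.255)
Private (in 192.168.0.0/16)


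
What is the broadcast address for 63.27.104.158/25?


Network: 63.27.104.128/25
Host bits = 7
Set all host bits to 1:
Broadcast: 63.27.104.255


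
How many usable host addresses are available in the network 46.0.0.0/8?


Host bits = 32 - 8 = 24
Total addresses = 2^24 = 16777216
Usable = total - 2 (network and broadcast)
Usable hosts: 16777214


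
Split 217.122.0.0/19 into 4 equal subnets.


New prefix = 19 + 2 = 21
Each subnet has 2048 addresses
  217.122.0.0/21
  217.122.8.0/21
  217.122.16.0/21
  217.122.24.0/21
Subnets: 217.122.0.0/21, 217.122.8.0/21, 217.122.16.0/21, 217.122.24.0/21


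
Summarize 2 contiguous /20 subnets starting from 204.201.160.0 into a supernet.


Original prefix: /20
Number of subnets: 2 = 2^1
New prefix = 20 - 1 = 19
Supernet: 204.201.160.0/19


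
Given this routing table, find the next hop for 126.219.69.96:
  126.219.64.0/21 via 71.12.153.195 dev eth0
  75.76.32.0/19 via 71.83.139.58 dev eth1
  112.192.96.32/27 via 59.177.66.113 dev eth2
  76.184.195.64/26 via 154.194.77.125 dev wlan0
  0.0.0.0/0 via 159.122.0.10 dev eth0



Longest prefix match for 126.219.69.96:
  /21 126.219.64.0: MATCH
  /19 75.76.32.0: no
  /27 112.192.96.32: no
  /26 76.184.195.64: no
  /0 0.0.0.0: MATCH
Selected: next-hop 71.12.153.195 via eth0 (matched /21)


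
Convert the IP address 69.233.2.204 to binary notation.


69 = 01000101
233 = 11101001
2 = 00000010
204 = 11001100
Binary: 01000101.11101001.00000010.11001100


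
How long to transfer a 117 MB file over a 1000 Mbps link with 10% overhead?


Effective throughput = 1000 * (1 - 10/100) = 900 Mbps
File size in Mb = 117 * 8 = 936 Mb
Time = 936 / 900
Time = 1.04 seconds


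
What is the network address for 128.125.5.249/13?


IP:   10000000.01111101.00000101.11111001
Mask: 11111111.11111000.00000000.00000000
AND operation:
Net:  10000000.01111000.00000000.00000000
Network: 128.120.0.0/13


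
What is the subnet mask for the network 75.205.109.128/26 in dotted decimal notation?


/26 means 26 network bits, 6 host bits
Binary: 11111111111111111111111111000000
Mask: 255.255.255.192


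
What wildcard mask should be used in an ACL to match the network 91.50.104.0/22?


Subnet mask: 255.255.252.0
Wildcard = 255.255.255.255 - subnet mask
255 - 255 = 0
255 - 255 = 0
255 - 252 = 3
255 - 0 = 255
Wildcard: 0.0.3.255


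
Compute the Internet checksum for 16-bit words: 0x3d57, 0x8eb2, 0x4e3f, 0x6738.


Sum all words (with carry folding):
+ 0x3d57 = 0x3d57
+ 0x8eb2 = 0xcc09
+ 0x4e3f = 0x1a49
+ 0x6738 = 0x8181
One's complement: ~0x8181
Checksum = 0x7e7e


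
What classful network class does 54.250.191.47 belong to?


First octet: 54
Binary: 00110110
0xxxxxxx -> Class A (1-126)
Class A, default mask 255.0.0.0 (/8)


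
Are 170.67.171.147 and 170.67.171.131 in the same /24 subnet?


Mask: 255.255.255.0
170.67.171.147 AND mask = 170.67.171.0
170.67.171.131 AND mask = 170.67.171.0
Yes, same subnet (170.67.171.0)


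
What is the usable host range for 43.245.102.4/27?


Network: 43.245.102.0
Broadcast: 43.245.102.31
First usable = network + 1
Last usable = broadcast - 1
Range: 43.245.102.1 to 43.245.102.30


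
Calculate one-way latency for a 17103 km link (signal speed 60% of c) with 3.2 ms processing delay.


Speed = 0.6 * 3e5 km/s = 180000 km/s
Propagation delay = 17103 / 180000 = 0.095 s = 95.0167 ms
Processing delay = 3.2 ms
Total one-way latency = 98.2167 ms


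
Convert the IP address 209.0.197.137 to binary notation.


209 = 11010001
0 = 00000000
197 = 11000101
137 = 10001001
Binary: 11010001.00000000.11000101.10001001


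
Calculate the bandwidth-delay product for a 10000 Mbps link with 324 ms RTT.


BDP = bandwidth * RTT
= 10000 Mbps * 324 ms
= 10000 * 1e6 * 324 / 1000 bits
= 3240000000 bits
= 405000000 bytes
= 395507.8125 KB
BDP = 3240000000 bits (405000000 bytes)


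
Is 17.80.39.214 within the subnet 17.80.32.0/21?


Subnet network: 17.80.32.0
Test IP AND mask: 17.80.32.0
Yes, 17.80.39.214 is in 17.80.32.0/21


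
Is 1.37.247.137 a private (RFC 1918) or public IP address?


RFC 1918 private ranges:
  10.0.0.0/8 (10.0.0.0 - 10.255.255.255)
  172.16.0.0/12 (172.16.0.0 - 172.31.255.255)
  192.168.0.0/16 (192.168.0.0 - 192.168.255.255)
Public (not in any RFC 1918 range)


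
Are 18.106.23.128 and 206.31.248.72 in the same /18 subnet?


Mask: 255.255.192.0
18.106.23.128 AND mask = 18.106.0.0
206.31.248.72 AND mask = 206.31.192.0
No, different subnets (18.106.0.0 vs 206.31.192.0)


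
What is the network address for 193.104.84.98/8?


IP:   11000001.01101000.01010100.01100010
Mask: 11111111.00000000.00000000.00000000
AND operation:
Net:  11000001.00000000.00000000.00000000
Network: 193.0.0.0/8


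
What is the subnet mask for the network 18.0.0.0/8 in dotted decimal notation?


/8 means 8 network bits, 24 host bits
Binary: 11111111000000000000000000000000
Mask: 255.0.0.0


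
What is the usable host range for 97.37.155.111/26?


Network: 97.37.155.64
Broadcast: 97.37.155.127
First usable = network + 1
Last usable = broadcast - 1
Range: 97.37.155.65 to 97.37.155.126


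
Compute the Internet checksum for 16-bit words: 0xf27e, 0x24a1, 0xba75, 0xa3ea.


Sum all words (with carry folding):
+ 0xf27e = 0xf27e
+ 0x24a1 = 0x1720
+ 0xba75 = 0xd195
+ 0xa3ea = 0x7580
One's complement: ~0x7580
Checksum = 0x8a7f


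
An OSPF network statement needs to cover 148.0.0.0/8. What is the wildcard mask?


Subnet mask: 255.0.0.0
Wildcard = 255.255.255.255 - subnet mask
255 - 255 = 0
255 - 0 = 255
255 - 0 = 255
255 - 0 = 255
Wildcard: 0.255.255.255


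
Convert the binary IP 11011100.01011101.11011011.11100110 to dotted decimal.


11011100 = 220
01011101 = 93
11011011 = 219
11100110 = 230
IP: 220.93.219.230


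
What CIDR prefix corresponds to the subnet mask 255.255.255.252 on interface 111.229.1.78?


Binary: 11111111.11111111.11111111.11111100
Count leading 1s
Prefix: /30


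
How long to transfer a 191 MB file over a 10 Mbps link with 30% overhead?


Effective throughput = 10 * (1 - 30/100) = 7 Mbps
File size in Mb = 191 * 8 = 1528 Mb
Time = 1528 / 7
Time = 218.2857 seconds


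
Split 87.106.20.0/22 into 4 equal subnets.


New prefix = 22 + 2 = 24
Each subnet has 256 addresses
  87.106.20.0/24
  87.106.21.0/24
  87.106.22.0/24
  87.106.23.0/24
Subnets: 87.106.20.0/24, 87.106.21.0/24, 87.106.22.0/24, 87.106.23.0/24


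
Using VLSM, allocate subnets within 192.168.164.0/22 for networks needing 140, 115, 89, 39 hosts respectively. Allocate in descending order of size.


140 hosts -> /24 (254 usable): 192.168.164.0/24
115 hosts -> /25 (126 usable): 192.168.165.0/25
89 hosts -> /25 (126 usable): 192.168.165.128/25
39 hosts -> /26 (62 usable): 192.168.166.0/26
Allocation: 192.168.164.0/24 (140 hosts, 254 usable); 192.168.165.0/25 (115 hosts, 126 usable); 192.168.165.128/25 (89 hosts, 126 usable); 192.168.166.0/26 (39 hosts, 62 usable)


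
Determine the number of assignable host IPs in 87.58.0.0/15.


Host bits = 32 - 15 = 17
Total addresses = 2^17 = 131072
Usable = total - 2 (network and broadcast)
Usable hosts: 131070


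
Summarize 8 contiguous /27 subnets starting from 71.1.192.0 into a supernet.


Original prefix: /27
Number of subnets: 8 = 2^3
New prefix = 27 - 3 = 24
Supernet: 71.1.192.0/24


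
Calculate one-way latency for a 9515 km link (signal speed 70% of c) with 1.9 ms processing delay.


Speed = 0.7 * 3e5 km/s = 210000 km/s
Propagation delay = 9515 / 210000 = 0.0453 s = 45.3095 ms
Processing delay = 1.9 ms
Total one-way latency = 47.2095 ms


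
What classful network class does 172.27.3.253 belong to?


First octet: 172
Binary: 10101100
10xxxxxx -> Class B (128-191)
Class B, default mask 255.255.0.0 (/16)


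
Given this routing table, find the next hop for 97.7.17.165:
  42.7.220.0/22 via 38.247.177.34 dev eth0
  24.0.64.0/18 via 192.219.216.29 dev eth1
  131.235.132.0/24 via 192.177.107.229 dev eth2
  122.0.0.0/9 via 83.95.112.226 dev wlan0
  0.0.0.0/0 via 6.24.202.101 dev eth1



Longest prefix match for 97.7.17.165:
  /22 42.7.220.0: no
  /18 24.0.64.0: no
  /24 131.235.132.0: no
  /9 122.0.0.0: no
  /0 0.0.0.0: MATCH
Selected: next-hop 6.24.202.101 via eth1 (matched /0)


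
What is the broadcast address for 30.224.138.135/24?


Network: 30.224.138.0/24
Host bits = 8
Set all host bits to 1:
Broadcast: 30.224.138.255


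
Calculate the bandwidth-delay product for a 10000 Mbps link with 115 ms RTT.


BDP = bandwidth * RTT
= 10000 Mbps * 115 ms
= 10000 * 1e6 * 115 / 1000 bits
= 1150000000 bits
= 143750000 bytes
= 140380.8594 KB
BDP = 1150000000 bits (143750000 bytes)


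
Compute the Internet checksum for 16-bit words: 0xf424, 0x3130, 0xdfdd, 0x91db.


Sum all words (with carry folding):
+ 0xf424 = 0xf424
+ 0x3130 = 0x2555
+ 0xdfdd = 0x0533
+ 0x91db = 0x970e
One's complement: ~0x970e
Checksum = 0x68f1


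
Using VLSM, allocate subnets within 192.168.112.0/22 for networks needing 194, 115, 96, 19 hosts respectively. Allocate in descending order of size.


194 hosts -> /24 (254 usable): 192.168.112.0/24
115 hosts -> /25 (126 usable): 192.168.113.0/25
96 hosts -> /25 (126 usable): 192.168.113.128/25
19 hosts -> /27 (30 usable): 192.168.114.0/27
Allocation: 192.168.112.0/24 (194 hosts, 254 usable); 192.168.113.0/25 (115 hosts, 126 usable); 192.168.113.128/25 (96 hosts, 126 usable); 192.168.114.0/27 (19 hosts, 30 usable)


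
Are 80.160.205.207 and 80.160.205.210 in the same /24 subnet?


Mask: 255.255.255.0
80.160.205.207 AND mask = 80.160.205.0
80.160.205.210 AND mask = 80.160.205.0
Yes, same subnet (80.160.205.0)


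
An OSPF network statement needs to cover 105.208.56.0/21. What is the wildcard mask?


Subnet mask: 255.255.248.0
Wildcard = 255.255.255.255 - subnet mask
255 - 255 = 0
255 - 255 = 0
255 - 248 = 7
255 - 0 = 255
Wildcard: 0.0.7.255


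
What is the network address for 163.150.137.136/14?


IP:   10100011.10010110.10001001.10001000
Mask: 11111111.11111100.00000000.00000000
AND operation:
Net:  10100011.10010100.00000000.00000000
Network: 163.148.0.0/14


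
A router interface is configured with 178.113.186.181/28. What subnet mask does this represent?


/28 means 28 network bits, 4 host bits
Binary: 11111111111111111111111111110000
Mask: 255.255.255.240


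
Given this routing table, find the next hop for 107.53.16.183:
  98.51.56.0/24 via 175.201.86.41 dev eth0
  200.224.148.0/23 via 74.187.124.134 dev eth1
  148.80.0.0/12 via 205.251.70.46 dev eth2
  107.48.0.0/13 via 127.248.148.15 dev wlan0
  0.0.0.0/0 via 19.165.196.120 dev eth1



Longest prefix match for 107.53.16.183:
  /24 98.51.56.0: no
  /23 200.224.148.0: no
  /12 148.80.0.0: no
  /13 107.48.0.0: MATCH
  /0 0.0.0.0: MATCH
Selected: next-hop 127.248.148.15 via wlan0 (matched /13)


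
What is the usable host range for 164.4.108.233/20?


Network: 164.4.96.0
Broadcast: 164.4.111.255
First usable = network + 1
Last usable = broadcast - 1
Range: 164.4.96.1 to 164.4.111.254


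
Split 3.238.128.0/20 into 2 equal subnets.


New prefix = 20 + 1 = 21
Each subnet has 2048 addresses
  3.238.128.0/21
  3.238.136.0/21
Subnets: 3.238.128.0/21, 3.238.136.0/21


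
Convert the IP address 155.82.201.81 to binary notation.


155 = 10011011
82 = 01010010
201 = 11001001
81 = 01010001
Binary: 10011011.01010010.11001001.01010001


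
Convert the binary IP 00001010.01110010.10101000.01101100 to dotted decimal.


00001010 = 10
01110010 = 114
10101000 = 168
01101100 = 108
IP: 10.114.168.108


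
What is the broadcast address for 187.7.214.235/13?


Network: 187.0.0.0/13
Host bits = 19
Set all host bits to 1:
Broadcast: 187.7.255.255


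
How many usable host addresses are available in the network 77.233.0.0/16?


Host bits = 32 - 16 = 16
Total addresses = 2^16 = 65536
Usable = total - 2 (network and broadcast)
Usable hosts: 65534


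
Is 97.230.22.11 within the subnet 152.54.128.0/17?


Subnet network: 152.54.128.0
Test IP AND mask: 97.230.0.0
No, 97.230.22.11 is not in 152.54.128.0/17


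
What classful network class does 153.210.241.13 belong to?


First octet: 153
Binary: 10011001
10xxxxxx -> Class B (128-191)
Class B, default mask 255.255.0.0 (/16)


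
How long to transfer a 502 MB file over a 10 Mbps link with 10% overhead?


Effective throughput = 10 * (1 - 10/100) = 9 Mbps
File size in Mb = 502 * 8 = 4016 Mb
Time = 4016 / 9
Time = 446.2222 seconds


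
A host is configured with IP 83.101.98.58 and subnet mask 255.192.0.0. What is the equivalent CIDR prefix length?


Binary: 11111111.11000000.00000000.00000000
Count leading 1s
Prefix: /10


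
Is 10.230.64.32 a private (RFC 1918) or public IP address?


RFC 1918 private ranges:
  10.0.0.0/8 (10.0.0.0 - 10.255.255.255)
  172.16.0.0/12 (172.16.0.0 - 172.31.255.255)
  192.168.0.0/16 (192.168.0.0 - 192.168.255.255)
Private (in 10.0.0.0/8)


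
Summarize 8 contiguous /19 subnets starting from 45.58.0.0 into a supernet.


Original prefix: /19
Number of subnets: 8 = 2^3
New prefix = 19 - 3 = 16
Supernet: 45.58.0.0/16


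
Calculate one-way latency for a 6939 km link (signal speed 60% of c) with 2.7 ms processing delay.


Speed = 0.6 * 3e5 km/s = 180000 km/s
Propagation delay = 6939 / 180000 = 0.0386 s = 38.55 ms
Processing delay = 2.7 ms
Total one-way latency = 41.25 ms


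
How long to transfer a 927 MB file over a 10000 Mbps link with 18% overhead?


Effective throughput = 10000 * (1 - 18/100) = 8200 Mbps
File size in Mb = 927 * 8 = 7416 Mb
Time = 7416 / 8200
Time = 0.9044 seconds


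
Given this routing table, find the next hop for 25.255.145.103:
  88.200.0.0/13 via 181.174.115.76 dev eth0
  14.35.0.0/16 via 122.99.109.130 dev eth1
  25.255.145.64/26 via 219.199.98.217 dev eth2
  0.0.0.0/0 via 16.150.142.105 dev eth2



Longest prefix match for 25.255.145.103:
  /13 88.200.0.0: no
  /16 14.35.0.0: no
  /26 25.255.145.64: MATCH
  /0 0.0.0.0: MATCH
Selected: next-hop 219.199.98.217 via eth2 (matched /26)


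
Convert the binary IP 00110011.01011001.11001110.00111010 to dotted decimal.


00110011 = 51
01011001 = 89
11001110 = 206
00111010 = 58
IP: 51.89.206.58


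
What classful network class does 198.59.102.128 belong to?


First octet: 198
Binary: 11000110
110xxxxx -> Class C (192-223)
Class C, default mask 255.255.255.0 (/24)


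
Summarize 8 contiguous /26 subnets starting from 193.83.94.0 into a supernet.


Original prefix: /26
Number of subnets: 8 = 2^3
New prefix = 26 - 3 = 23
Supernet: 193.83.94.0/23


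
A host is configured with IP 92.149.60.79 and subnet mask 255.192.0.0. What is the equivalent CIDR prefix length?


Binary: 11111111.11000000.00000000.00000000
Count leading 1s
Prefix: /10


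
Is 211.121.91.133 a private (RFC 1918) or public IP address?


RFC 1918 private ranges:
  10.0.0.0/8 (10.0.0.0 - 10.255.255.255)
  172.16.0.0/12 (172.16.0.0 - 172.31.255.255)
  192.168.0.0/16 (192.168.0.0 - 192.168.255.255)
Public (not in any RFC 1918 range)


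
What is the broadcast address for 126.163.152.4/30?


Network: 126.163.152.4/30
Host bits = 2
Set all host bits to 1:
Broadcast: 126.163.152.7


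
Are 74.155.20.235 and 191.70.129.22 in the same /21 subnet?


Mask: 255.255.248.0
74.155.20.235 AND mask = 74.155.16.0
191.70.129.22 AND mask = 191.70.128.0
No, different subnets (74.155.16.0 vs 191.70.128.0)


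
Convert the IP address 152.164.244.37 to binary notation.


152 = 10011000
164 = 10100100
244 = 11110100
37 = 00100101
Binary: 10011000.10100100.11110100.00100101


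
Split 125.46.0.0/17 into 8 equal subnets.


New prefix = 17 + 3 = 20
Each subnet has 4096 addresses
  125.46.0.0/20
  125.46.16.0/20
  125.46.32.0/20
  125.46.48.0/20
  125.46.64.0/20
  125.46.80.0/20
  125.46.96.0/20
  125.46.112.0/20
Subnets: 125.46.0.0/20, 125.46.16.0/20, 125.46.32.0/20, 125.46.48.0/20, 125.46.64.0/20, 125.46.80.0/20, 125.46.96.0/20, 125.46.112.0/20


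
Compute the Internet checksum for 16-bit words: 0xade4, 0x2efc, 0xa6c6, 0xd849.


Sum all words (with carry folding):
+ 0xade4 = 0xade4
+ 0x2efc = 0xdce0
+ 0xa6c6 = 0x83a7
+ 0xd849 = 0x5bf1
One's complement: ~0x5bf1
Checksum = 0xa40e


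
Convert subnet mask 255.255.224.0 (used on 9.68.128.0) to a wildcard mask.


Subnet mask: 255.255.224.0
Wildcard = 255.255.255.255 - subnet mask
255 - 255 = 0
255 - 255 = 0
255 - 224 = 31
255 - 0 = 255
Wildcard: 0.0.31.255


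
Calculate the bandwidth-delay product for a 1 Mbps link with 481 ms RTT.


BDP = bandwidth * RTT
= 1 Mbps * 481 ms
= 1 * 1e6 * 481 / 1000 bits
= 481000 bits
= 60125 bytes
= 58.7158 KB
BDP = 481000 bits (60125 bytes)


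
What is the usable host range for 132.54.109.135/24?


Network: 132.54.109.0
Broadcast: 132.54.109.255
First usable = network + 1
Last usable = broadcast - 1
Range: 132.54.109.1 to 132.54.109.254


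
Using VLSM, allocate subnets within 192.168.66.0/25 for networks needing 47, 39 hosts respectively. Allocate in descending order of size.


47 hosts -> /26 (62 usable): 192.168.66.0/26
39 hosts -> /26 (62 usable): 192.168.66.64/26
Allocation: 192.168.66.0/26 (47 hosts, 62 usable); 192.168.66.64/26 (39 hosts, 62 usable)


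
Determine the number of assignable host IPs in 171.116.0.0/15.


Host bits = 32 - 15 = 17
Total addresses = 2^17 = 131072
Usable = total - 2 (network and broadcast)
Usable hosts: 131070


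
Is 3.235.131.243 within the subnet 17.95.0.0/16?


Subnet network: 17.95.0.0
Test IP AND mask: 3.235.0.0
No, 3.235.131.243 is not in 17.95.0.0/16


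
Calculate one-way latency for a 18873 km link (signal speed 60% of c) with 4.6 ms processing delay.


Speed = 0.6 * 3e5 km/s = 180000 km/s
Propagation delay = 18873 / 180000 = 0.1048 s = 104.85 ms
Processing delay = 4.6 ms
Total one-way latency = 109.45 ms


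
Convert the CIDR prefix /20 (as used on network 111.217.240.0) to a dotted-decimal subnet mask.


/20 means 20 network bits, 12 host bits
Binary: 11111111111111111111000000000000
Mask: 255.255.240.0


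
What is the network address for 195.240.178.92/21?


IP:   11000011.11110000.10110010.01011100
Mask: 11111111.11111111.11111000.00000000
AND operation:
Net:  11000011.11110000.10110000.00000000
Network: 195.240.176.0/21


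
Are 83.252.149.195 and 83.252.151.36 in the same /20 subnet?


Mask: 255.255.240.0
83.252.149.195 AND mask = 83.252.144.0
83.252.151.36 AND mask = 83.252.144.0
Yes, same subnet (83.252.144.0)


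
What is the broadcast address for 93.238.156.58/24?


Network: 93.238.156.0/24
Host bits = 8
Set all host bits to 1:
Broadcast: 93.238.156.255


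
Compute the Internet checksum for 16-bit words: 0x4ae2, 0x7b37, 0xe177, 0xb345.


Sum all words (with carry folding):
+ 0x4ae2 = 0x4ae2
+ 0x7b37 = 0xc619
+ 0xe177 = 0xa791
+ 0xb345 = 0x5ad7
One's complement: ~0x5ad7
Checksum = 0xa528


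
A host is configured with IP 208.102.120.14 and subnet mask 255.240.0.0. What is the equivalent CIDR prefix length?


Binary: 11111111.11110000.00000000.00000000
Count leading 1s
Prefix: /12


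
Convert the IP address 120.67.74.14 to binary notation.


120 = 01111000
67 = 01000011
74 = 01001010
14 = 00001110
Binary: 01111000.01000011.01001010.00001110


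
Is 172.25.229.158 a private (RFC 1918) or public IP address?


RFC 1918 private ranges:
  10.0.0.0/8 (10.0.0.0 - 10.255.255.255)
  172.16.0.0/12 (172.16.0.0 - 172.31.255.255)
  192.168.0.0/16 (192.168.0.0 - 192.168.255.255)
Private (in 172.16.0.0/12)


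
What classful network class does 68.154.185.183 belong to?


First octet: 68
Binary: 01000100
0xxxxxxx -> Class A (1-126)
Class A, default mask 255.0.0.0 (/8)


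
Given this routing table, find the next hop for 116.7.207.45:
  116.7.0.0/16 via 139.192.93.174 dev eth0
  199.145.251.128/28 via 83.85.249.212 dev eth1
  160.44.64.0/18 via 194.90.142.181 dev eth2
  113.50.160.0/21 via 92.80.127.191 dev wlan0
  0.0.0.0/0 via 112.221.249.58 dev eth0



Longest prefix match for 116.7.207.45:
  /16 116.7.0.0: MATCH
  /28 199.145.251.128: no
  /18 160.44.64.0: no
  /21 113.50.160.0: no
  /0 0.0.0.0: MATCH
Selected: next-hop 139.192.93.174 via eth0 (matched /16)


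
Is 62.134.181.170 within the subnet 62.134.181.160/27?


Subnet network: 62.134.181.160
Test IP AND mask: 62.134.181.160
Yes, 62.134.181.170 is in 62.134.181.160/27


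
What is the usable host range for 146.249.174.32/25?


Network: 146.249.174.0
Broadcast: 146.249.174.127
First usable = network + 1
Last usable = broadcast - 1
Range: 146.249.174.1 to 146.249.174.126


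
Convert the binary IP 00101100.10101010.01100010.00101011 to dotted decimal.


00101100 = 44
10101010 = 170
01100010 = 98
00101011 = 43
IP: 44.170.98.43


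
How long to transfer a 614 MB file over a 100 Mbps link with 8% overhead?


Effective throughput = 100 * (1 - 8/100) = 92 Mbps
File size in Mb = 614 * 8 = 4912 Mb
Time = 4912 / 92
Time = 53.3913 seconds


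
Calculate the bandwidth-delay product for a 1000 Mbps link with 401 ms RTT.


BDP = bandwidth * RTT
= 1000 Mbps * 401 ms
= 1000 * 1e6 * 401 / 1000 bits
= 401000000 bits
= 50125000 bytes
= 48950.1953 KB
BDP = 401000000 bits (50125000 bytes)


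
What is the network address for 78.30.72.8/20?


IP:   01001110.00011110.01001000.00001000
Mask: 11111111.11111111.11110000.00000000
AND operation:
Net:  01001110.00011110.01000000.00000000
Network: 78.30.64.0/20


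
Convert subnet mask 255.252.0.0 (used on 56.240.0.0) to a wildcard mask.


Subnet mask: 255.252.0.0
Wildcard = 255.255.255.255 - subnet mask
255 - 255 = 0
255 - 252 = 3
255 - 0 = 255
255 - 0 = 255
Wildcard: 0.3.255.255


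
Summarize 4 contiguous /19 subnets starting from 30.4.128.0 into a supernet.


Original prefix: /19
Number of subnets: 4 = 2^2
New prefix = 19 - 2 = 17
Supernet: 30.4.128.0/17


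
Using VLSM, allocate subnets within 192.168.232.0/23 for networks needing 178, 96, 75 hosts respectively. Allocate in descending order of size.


178 hosts -> /24 (254 usable): 192.168.232.0/24
96 hosts -> /25 (126 usable): 192.168.233.0/25
75 hosts -> /25 (126 usable): 192.168.233.128/25
Allocation: 192.168.232.0/24 (178 hosts, 254 usable); 192.168.233.0/25 (96 hosts, 126 usable); 192.168.233.128/25 (75 hosts, 126 usable)


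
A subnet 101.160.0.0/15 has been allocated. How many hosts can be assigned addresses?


Host bits = 32 - 15 = 17
Total addresses = 2^17 = 131072
Usable = total - 2 (network and broadcast)
Usable hosts: 131070


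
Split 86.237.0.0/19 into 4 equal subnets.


New prefix = 19 + 2 = 21
Each subnet has 2048 addresses
  86.237.0.0/21
  86.237.8.0/21
  86.237.16.0/21
  86.237.24.0/21
Subnets: 86.237.0.0/21, 86.237.8.0/21, 86.237.16.0/21, 86.237.24.0/21


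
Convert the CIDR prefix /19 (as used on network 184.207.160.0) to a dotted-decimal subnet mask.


/19 means 19 network bits, 13 host bits
Binary: 11111111111111111110000000000000
Mask: 255.255.224.0


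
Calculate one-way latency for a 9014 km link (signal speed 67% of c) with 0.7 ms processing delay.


Speed = 0.67 * 3e5 km/s = 201000 km/s
Propagation delay = 9014 / 201000 = 0.0448 s = 44.8458 ms
Processing delay = 0.7 ms
Total one-way latency = 45.5458 ms


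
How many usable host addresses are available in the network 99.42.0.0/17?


Host bits = 32 - 17 = 15
Total addresses = 2^15 = 32768
Usable = total - 2 (network and broadcast)
Usable hosts: 32766


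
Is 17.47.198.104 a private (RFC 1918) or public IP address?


RFC 1918 private ranges:
  10.0.0.0/8 (10.0.0.0 - 10.255.255.255)
  172.16.0.0/12 (172.16.0.0 - 172.31.255.255)
  192.168.0.0/16 (192.168.0.0 - 192.168.255.255)
Public (not in any RFC 1918 range)


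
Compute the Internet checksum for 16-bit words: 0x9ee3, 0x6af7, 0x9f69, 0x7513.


Sum all words (with carry folding):
+ 0x9ee3 = 0x9ee3
+ 0x6af7 = 0x09db
+ 0x9f69 = 0xa944
+ 0x7513 = 0x1e58
One's complement: ~0x1e58
Checksum = 0xe1a7


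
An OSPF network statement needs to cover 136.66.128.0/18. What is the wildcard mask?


Subnet mask: 255.255.192.0
Wildcard = 255.255.255.255 - subnet mask
255 - 255 = 0
255 - 255 = 0
255 - 192 = 63
255 - 0 = 255
Wildcard: 0.0.63.255


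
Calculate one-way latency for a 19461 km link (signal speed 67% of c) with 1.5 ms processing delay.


Speed = 0.67 * 3e5 km/s = 201000 km/s
Propagation delay = 19461 / 201000 = 0.0968 s = 96.8209 ms
Processing delay = 1.5 ms
Total one-way latency = 98.3209 ms


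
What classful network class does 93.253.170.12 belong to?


First octet: 93
Binary: 01011101
0xxxxxxx -> Class A (1-126)
Class A, default mask 255.0.0.0 (/8)


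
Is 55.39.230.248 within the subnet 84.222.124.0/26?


Subnet network: 84.222.124.0
Test IP AND mask: 55.39.230.192
No, 55.39.230.248 is not in 84.222.124.0/26


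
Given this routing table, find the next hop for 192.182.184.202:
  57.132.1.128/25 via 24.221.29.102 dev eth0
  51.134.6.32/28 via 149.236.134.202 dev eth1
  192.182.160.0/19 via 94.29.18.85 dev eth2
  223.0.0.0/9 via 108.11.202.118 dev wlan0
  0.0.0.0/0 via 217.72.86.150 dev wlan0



Longest prefix match for 192.182.184.202:
  /25 57.132.1.128: no
  /28 51.134.6.32: no
  /19 192.182.160.0: MATCH
  /9 223.0.0.0: no
  /0 0.0.0.0: MATCH
Selected: next-hop 94.29.18.85 via eth2 (matched /19)


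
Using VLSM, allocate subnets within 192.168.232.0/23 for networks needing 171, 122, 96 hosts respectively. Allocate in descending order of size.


171 hosts -> /24 (254 usable): 192.168.232.0/24
122 hosts -> /25 (126 usable): 192.168.233.0/25
96 hosts -> /25 (126 usable): 192.168.233.128/25
Allocation: 192.168.232.0/24 (171 hosts, 254 usable); 192.168.233.0/25 (122 hosts, 126 usable); 192.168.233.128/25 (96 hosts, 126 usable)


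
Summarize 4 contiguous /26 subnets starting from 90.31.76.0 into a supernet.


Original prefix: /26
Number of subnets: 4 = 2^2
New prefix = 26 - 2 = 24
Supernet: 90.31.76.0/24


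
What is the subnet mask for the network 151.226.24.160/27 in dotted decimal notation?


/27 means 27 network bits, 5 host bits
Binary: 11111111111111111111111111100000
Mask: 255.255.255.224


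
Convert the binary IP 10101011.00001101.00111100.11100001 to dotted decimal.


10101011 = 171
00001101 = 13
00111100 = 60
11100001 = 225
IP: 171.13.60.225


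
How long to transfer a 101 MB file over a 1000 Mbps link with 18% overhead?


Effective throughput = 1000 * (1 - 18/100) = 820.0 Mbps
File size in Mb = 101 * 8 = 808 Mb
Time = 808 / 820.0
Time = 0.9854 seconds


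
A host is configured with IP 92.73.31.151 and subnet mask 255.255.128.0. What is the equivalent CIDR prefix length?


Binary: 11111111.11111111.10000000.00000000
Count leading 1s
Prefix: /17


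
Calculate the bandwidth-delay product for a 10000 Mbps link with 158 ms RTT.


BDP = bandwidth * RTT
= 10000 Mbps * 158 ms
= 10000 * 1e6 * 158 / 1000 bits
= 1580000000 bits
= 197500000 bytes
= 192871.0938 KB
BDP = 1580000000 bits (197500000 bytes)


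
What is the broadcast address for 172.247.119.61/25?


Network: 172.247.119.0/25
Host bits = 7
Set all host bits to 1:
Broadcast: 172.247.119.127


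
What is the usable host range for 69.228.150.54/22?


Network: 69.228.148.0
Broadcast: 69.228.151.255
First usable = network + 1
Last usable = broadcast - 1
Range: 69.228.148.1 to 69.228.151.254


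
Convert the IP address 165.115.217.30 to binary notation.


165 = 10100101
115 = 01110011
217 = 11011001
30 = 00011110
Binary: 10100101.01110011.11011001.00011110


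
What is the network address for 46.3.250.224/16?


IP:   00101110.00000011.11111010.11100000
Mask: 11111111.11111111.00000000.00000000
AND operation:
Net:  00101110.00000011.00000000.00000000
Network: 46.3.0.0/16


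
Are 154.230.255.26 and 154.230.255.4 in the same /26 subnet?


Mask: 255.255.255.192
154.230.255.26 AND mask = 154.230.255.0
154.230.255.4 AND mask = 154.230.255.0
Yes, same subnet (154.230.255.0)
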